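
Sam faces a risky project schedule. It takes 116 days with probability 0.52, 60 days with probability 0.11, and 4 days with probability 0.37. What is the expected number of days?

EV = 0.52 × 116 + 0.11 × 60 + 0.37 × 4 = 60.32 + 6.6 + 1.48 = 68.4

68.4 days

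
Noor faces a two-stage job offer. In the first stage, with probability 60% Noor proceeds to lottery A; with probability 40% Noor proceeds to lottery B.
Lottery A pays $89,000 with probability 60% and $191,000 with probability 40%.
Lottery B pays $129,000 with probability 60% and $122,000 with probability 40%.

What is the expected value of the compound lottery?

EV(A) = 0.6 × 89000 + 0.4 × 191000 = 53400 + 76400 = 129800
EV(B) = 0.6 × 129000 + 0.4 × 122000 = 77400 + 48800 = 126200
Overall = 0.6 × 129800 + 0.4 × 126200 = 77880 + 50480 = 128360

$128,360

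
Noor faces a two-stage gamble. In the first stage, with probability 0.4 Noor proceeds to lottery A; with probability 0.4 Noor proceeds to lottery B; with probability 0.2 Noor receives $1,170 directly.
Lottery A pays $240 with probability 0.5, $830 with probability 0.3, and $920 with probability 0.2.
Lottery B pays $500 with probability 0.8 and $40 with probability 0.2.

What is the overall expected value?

$618.40

EV(A) = 0.5 × 240 + 0.3 × 830 + 0.2 × 920 = 120 + 249 + 184 = 553
EV(B) = 0.8 × 500 + 0.2 × 40 = 400 + 8 = 408
Branch C: 1170 (certain)
Overall = 0.4 × 553 + 0.4 × 408 + 0.2 × 1170 = 221.2 + 163.2 + 234 = 618.4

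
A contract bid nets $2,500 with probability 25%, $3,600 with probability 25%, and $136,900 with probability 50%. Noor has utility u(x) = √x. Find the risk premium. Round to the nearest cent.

E[u] = 0.25·√2500 + 0.25·√3600 + 0.5·√136900 = 0.25·50 + 0.25·60 + 0.5·370 = 212.5
CE = (212.5)² = 45156.25
Risk premium = EV − CE = 69975 − 45156.25 = 24818.75

$24,818.75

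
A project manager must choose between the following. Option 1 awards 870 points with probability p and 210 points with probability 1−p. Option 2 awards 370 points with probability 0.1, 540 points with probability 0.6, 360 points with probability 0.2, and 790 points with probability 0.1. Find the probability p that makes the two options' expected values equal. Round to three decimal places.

EV(Option 2) = 0.1 × 370 + 0.6 × 540 + 0.2 × 360 + 0.1 × 790 = 37 + 324 + 72 + 79 = 512
p·870 + (1−p)·210 = 512
660p + 210 = 512
p = (512 − 210) / 660

p = 0.458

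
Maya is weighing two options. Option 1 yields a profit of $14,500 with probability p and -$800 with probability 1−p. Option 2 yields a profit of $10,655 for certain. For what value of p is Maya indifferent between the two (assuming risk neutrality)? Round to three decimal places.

p·14500 + (1−p)·(-800) = 10655
15300p − 800 = 10655
p = (10655 + 800) / 15300

p = 0.749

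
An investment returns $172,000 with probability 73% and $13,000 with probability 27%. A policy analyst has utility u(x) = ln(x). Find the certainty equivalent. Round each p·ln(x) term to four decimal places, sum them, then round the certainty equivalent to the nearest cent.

E[u] = 0.73·ln(172000) + 0.27·ln(13000) = 8.8003 + 2.5576 = 11.3579
CE = e^11.3579 ≈ 85639.34

$85,639.34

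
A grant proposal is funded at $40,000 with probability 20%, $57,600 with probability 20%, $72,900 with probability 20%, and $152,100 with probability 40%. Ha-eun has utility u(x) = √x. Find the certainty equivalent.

E[u] = 0.2·√40000 + 0.2·√57600 + 0.2·√72900 + 0.4·√152100 = 0.2·200 + 0.2·240 + 0.2·270 + 0.4·390 = 298
CE = (298)² = 88804

$88,804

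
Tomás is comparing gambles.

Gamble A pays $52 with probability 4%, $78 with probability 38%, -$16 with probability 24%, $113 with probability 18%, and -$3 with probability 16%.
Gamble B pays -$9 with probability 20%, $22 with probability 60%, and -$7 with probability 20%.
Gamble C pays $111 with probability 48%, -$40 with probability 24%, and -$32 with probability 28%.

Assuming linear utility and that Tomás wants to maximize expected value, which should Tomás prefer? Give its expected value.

Gamble A ($47.74)

Gamble A = 0.04 × 52 + 0.38 × 78 + 0.24 × (-16) + 0.18 × 113 + 0.16 × (-3) = 2.08 + 29.64 − 3.84 + 20.34 − 0.48 = 47.74
Gamble B = 0.2 × (-9) + 0.6 × 22 + 0.2 × (-7) = -1.8 + 13.2 − 1.4 = 10
Gamble C = 0.48 × 111 + 0.24 × (-40) + 0.28 × (-32) = 53.28 − 9.6 − 8.96 = 34.72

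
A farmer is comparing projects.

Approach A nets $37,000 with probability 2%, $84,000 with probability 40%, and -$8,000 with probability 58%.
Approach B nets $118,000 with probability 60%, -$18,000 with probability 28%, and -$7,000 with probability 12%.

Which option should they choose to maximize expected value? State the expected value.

Approach A = 0.02 × 37000 + 0.4 × 84000 + 0.58 × (-8000) = 740 + 33600 − 4640 = 29700
Approach B = 0.6 × 118000 + 0.28 × (-18000) + 0.12 × (-7000) = 70800 − 5040 − 840 = 64920

Approach B ($64,920)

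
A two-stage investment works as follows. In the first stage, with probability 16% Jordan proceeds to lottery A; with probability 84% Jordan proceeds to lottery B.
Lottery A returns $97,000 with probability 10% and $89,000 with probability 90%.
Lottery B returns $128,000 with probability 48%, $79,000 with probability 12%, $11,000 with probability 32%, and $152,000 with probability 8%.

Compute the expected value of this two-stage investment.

$87,112

EV(A) = 0.1 × 97000 + 0.9 × 89000 = 9700 + 80100 = 89800
EV(B) = 0.48 × 128000 + 0.12 × 79000 + 0.32 × 11000 + 0.08 × 152000 = 61440 + 9480 + 3520 + 12160 = 86600
Overall = 0.16 × 89800 + 0.84 × 86600 = 14368 + 72744 = 87112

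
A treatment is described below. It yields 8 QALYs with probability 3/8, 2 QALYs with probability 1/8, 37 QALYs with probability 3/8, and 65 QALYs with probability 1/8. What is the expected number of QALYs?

EV = 3/8 × 8 + 1/8 × 2 + 3/8 × 37 + 1/8 × 65 = 3 + 0.25 + 13.875 + 8.125 = 25.25

25.25 QALYs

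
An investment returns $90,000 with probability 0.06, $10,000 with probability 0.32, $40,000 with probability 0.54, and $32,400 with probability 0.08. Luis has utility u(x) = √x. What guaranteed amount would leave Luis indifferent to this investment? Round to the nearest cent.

E[u] = 0.06·√90000 + 0.32·√10000 + 0.54·√40000 + 0.08·√32400 = 0.06·300 + 0.32·100 + 0.54·200 + 0.08·180 = 172.4
CE = (172.4)² = 29721.76

$29,721.76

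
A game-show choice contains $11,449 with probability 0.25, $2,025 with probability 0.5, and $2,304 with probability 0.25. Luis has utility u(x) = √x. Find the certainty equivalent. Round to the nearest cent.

$3,751.56

E[u] = 0.25·√11449 + 0.5·√2025 + 0.25·√2304 = 0.25·107 + 0.5·45 + 0.25·48 = 61.25
CE = (61.25)² = 3751.5625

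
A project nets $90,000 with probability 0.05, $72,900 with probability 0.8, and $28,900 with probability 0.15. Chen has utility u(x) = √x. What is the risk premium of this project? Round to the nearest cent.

$1,362.75

E[u] = 0.05·√90000 + 0.8·√72900 + 0.15·√28900 = 0.05·300 + 0.8·270 + 0.15·170 = 256.5
CE = (256.5)² = 65792.25
Risk premium = EV − CE = 67155 − 65792.25 = 1362.75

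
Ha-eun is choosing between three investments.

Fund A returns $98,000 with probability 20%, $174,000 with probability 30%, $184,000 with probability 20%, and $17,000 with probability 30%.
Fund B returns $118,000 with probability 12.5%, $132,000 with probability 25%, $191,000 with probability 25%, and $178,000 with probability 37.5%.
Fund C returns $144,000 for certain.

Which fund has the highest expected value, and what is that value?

Fund A = 0.2 × 98000 + 0.3 × 174000 + 0.2 × 184000 + 0.3 × 17000 = 19600 + 52200 + 36800 + 5100 = 113700
Fund B = 0.125 × 118000 + 0.25 × 132000 + 0.25 × 191000 + 0.375 × 178000 = 14750 + 33000 + 47750 + 66750 = 162250
Fund C: 144000 (certain)

Fund B ($162,250)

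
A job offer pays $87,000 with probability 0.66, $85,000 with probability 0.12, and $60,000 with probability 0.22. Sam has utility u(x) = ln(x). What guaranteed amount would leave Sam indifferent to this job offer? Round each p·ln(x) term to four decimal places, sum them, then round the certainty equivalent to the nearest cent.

$79,945.47

E[u] = 0.66·ln(87000) + 0.12·ln(85000) + 0.22·ln(60000) = 7.5066 + 1.3620 + 2.4205 = 11.2891
CE = e^11.2891 ≈ 79945.47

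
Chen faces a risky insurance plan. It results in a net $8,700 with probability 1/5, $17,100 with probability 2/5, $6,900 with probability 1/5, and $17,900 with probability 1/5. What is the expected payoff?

EV = 1/5 × 8700 + 2/5 × 17100 + 1/5 × 6900 + 1/5 × 17900 = 1740 + 6840 + 1380 + 3580 = 13540

$13,540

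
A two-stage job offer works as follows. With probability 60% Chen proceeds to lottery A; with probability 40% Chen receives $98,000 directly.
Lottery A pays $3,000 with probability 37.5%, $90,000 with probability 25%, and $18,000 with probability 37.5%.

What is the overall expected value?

$57,425

EV(A) = 0.375 × 3000 + 0.25 × 90000 + 0.375 × 18000 = 1125 + 22500 + 6750 = 30375
Branch B: 98000 (certain)
Overall = 0.6 × 30375 + 0.4 × 98000 = 18225 + 39200 = 57425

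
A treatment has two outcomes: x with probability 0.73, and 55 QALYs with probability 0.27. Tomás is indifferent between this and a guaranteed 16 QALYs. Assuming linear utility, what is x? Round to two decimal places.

0.73·x + 0.27·55 = 16
0.73·x = 16 − 14.85 = 1.15
x = 1.15 / 0.73 = 1.5753

x = 1.58 QALYs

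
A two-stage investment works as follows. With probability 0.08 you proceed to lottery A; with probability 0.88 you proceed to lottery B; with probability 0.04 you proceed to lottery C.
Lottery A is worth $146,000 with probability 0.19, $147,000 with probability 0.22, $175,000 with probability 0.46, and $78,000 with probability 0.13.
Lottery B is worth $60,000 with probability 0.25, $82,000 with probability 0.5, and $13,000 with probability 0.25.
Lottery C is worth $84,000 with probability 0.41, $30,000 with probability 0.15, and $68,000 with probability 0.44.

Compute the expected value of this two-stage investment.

$66,952

EV(A) = 0.19 × 146000 + 0.22 × 147000 + 0.46 × 175000 + 0.13 × 78000 = 27740 + 32340 + 80500 + 10140 = 150720
EV(B) = 0.25 × 60000 + 0.5 × 82000 + 0.25 × 13000 = 15000 + 41000 + 3250 = 59250
EV(C) = 0.41 × 84000 + 0.15 × 30000 + 0.44 × 68000 = 34440 + 4500 + 29920 = 68860
Overall = 0.08 × 150720 + 0.88 × 59250 + 0.04 × 68860 = 12057.6 + 52140 + 2754.4 = 66952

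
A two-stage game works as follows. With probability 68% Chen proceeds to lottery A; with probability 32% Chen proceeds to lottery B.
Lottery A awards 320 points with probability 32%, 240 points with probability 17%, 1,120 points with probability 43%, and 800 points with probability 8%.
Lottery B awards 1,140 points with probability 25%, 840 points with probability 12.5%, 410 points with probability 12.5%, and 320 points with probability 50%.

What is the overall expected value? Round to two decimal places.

EV(A) = 0.32 × 320 + 0.17 × 240 + 0.43 × 1120 + 0.08 × 800 = 102.4 + 40.8 + 481.6 + 64 = 688.8
EV(B) = 0.25 × 1140 + 0.125 × 840 + 0.125 × 410 + 0.5 × 320 = 285 + 105 + 51.25 + 160 = 601.25
Overall = 0.68 × 688.8 + 0.32 × 601.25 = 468.384 + 192.4 = 660.784

660.78 points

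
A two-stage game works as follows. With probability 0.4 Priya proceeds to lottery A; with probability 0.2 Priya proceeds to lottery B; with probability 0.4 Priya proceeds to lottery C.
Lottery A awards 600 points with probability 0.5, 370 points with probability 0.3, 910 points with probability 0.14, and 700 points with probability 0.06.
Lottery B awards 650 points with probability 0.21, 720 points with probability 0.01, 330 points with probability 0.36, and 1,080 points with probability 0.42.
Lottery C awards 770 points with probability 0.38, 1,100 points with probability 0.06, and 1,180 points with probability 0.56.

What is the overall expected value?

783.14 points

EV(A) = 0.5 × 600 + 0.3 × 370 + 0.14 × 910 + 0.06 × 700 = 300 + 111 + 127.4 + 42 = 580.4
EV(B) = 0.21 × 650 + 0.01 × 720 + 0.36 × 330 + 0.42 × 1080 = 136.5 + 7.2 + 118.8 + 453.6 = 716.1
EV(C) = 0.38 × 770 + 0.06 × 1100 + 0.56 × 1180 = 292.6 + 66 + 660.8 = 1019.4
Overall = 0.4 × 580.4 + 0.2 × 716.1 + 0.4 × 1019.4 = 232.16 + 143.22 + 407.76 = 783.14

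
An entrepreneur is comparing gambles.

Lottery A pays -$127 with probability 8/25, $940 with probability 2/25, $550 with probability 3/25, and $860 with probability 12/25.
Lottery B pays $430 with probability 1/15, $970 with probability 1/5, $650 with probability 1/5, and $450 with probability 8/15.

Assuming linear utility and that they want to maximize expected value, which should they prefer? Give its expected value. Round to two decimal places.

Lottery B ($592.67)

Lottery A = 8/25 × (-127) + 2/25 × 940 + 3/25 × 550 + 12/25 × 860 = -40.64 + 75.2 + 66 + 412.8 = 513.36
Lottery B = 1/15 × 430 + 1/5 × 970 + 1/5 × 650 + 8/15 × 450 = 28.6667 + 194 + 130 + 240 = 592.6667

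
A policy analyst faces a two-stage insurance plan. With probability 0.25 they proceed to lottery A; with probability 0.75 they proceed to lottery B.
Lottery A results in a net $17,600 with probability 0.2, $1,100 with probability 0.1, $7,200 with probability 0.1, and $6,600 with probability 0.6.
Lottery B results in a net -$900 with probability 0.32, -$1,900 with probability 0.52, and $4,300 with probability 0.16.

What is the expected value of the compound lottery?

EV(A) = 0.2 × 17600 + 0.1 × 1100 + 0.1 × 7200 + 0.6 × 6600 = 3520 + 110 + 720 + 3960 = 8310
EV(B) = 0.32 × (-900) + 0.52 × (-1900) + 0.16 × 4300 = -288 − 988 + 688 = -588
Overall = 0.25 × 8310 + 0.75 × (-588) = 2077.5 − 441 = 1636.5

$1,636.50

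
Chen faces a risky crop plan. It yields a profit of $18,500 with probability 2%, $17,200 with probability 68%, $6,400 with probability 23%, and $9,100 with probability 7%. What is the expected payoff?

$14,175

EV = 0.02 × 18500 + 0.68 × 17200 + 0.23 × 6400 + 0.07 × 9100 = 370 + 11696 + 1472 + 637 = 14175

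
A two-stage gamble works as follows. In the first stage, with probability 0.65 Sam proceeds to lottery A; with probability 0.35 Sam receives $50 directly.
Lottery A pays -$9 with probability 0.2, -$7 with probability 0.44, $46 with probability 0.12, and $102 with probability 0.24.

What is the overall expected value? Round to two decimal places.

$33.83

EV(A) = 0.2 × (-9) + 0.44 × (-7) + 0.12 × 46 + 0.24 × 102 = -1.8 − 3.08 + 5.52 + 24.48 = 25.12
Branch B: 50 (certain)
Overall = 0.65 × 25.12 + 0.35 × 50 = 16.328 + 17.5 = 33.828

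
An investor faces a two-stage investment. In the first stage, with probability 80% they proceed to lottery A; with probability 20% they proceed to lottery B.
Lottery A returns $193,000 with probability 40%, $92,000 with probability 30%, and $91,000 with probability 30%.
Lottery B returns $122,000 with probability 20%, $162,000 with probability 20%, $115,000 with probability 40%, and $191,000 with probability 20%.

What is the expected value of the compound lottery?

$133,880

EV(A) = 0.4 × 193000 + 0.3 × 92000 + 0.3 × 91000 = 77200 + 27600 + 27300 = 132100
EV(B) = 0.2 × 122000 + 0.2 × 162000 + 0.4 × 115000 + 0.2 × 191000 = 24400 + 32400 + 46000 + 38200 = 141000
Overall = 0.8 × 132100 + 0.2 × 141000 = 105680 + 28200 = 133880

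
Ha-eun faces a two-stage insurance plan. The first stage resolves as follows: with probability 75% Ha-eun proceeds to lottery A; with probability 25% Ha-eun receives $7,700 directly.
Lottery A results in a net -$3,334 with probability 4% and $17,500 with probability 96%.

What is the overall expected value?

EV(A) = 0.04 × (-3334) + 0.96 × 17500 = -133.36 + 16800 = 16666.64
Branch B: 7700 (certain)
Overall = 0.75 × 16666.64 + 0.25 × 7700 = 12499.98 + 1925 = 14424.98

$14,424.98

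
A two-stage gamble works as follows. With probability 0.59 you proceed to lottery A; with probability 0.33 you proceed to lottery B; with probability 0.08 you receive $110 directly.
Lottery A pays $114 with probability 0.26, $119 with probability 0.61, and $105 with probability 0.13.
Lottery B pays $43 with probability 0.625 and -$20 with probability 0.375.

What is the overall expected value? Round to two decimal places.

$83.56

EV(A) = 0.26 × 114 + 0.61 × 119 + 0.13 × 105 = 29.64 + 72.59 + 13.65 = 115.88
EV(B) = 0.625 × 43 + 0.375 × (-20) = 26.875 − 7.5 = 19.375
Branch C: 110 (certain)
Overall = 0.59 × 115.88 + 0.33 × 19.375 + 0.08 × 110 = 68.3692 + 6.39375 + 8.8 = 83.56295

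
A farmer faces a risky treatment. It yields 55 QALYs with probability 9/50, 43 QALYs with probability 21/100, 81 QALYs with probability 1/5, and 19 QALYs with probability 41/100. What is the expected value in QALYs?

42.92 QALYs

EV = 9/50 × 55 + 21/100 × 43 + 1/5 × 81 + 41/100 × 19 = 9.9 + 9.03 + 16.2 + 7.79 = 42.92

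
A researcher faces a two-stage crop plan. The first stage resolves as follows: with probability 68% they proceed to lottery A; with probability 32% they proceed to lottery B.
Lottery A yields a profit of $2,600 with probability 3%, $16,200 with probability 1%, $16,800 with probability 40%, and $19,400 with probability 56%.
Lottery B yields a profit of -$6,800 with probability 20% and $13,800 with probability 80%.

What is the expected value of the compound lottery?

EV(A) = 0.03 × 2600 + 0.01 × 16200 + 0.4 × 16800 + 0.56 × 19400 = 78 + 162 + 6720 + 10864 = 17824
EV(B) = 0.2 × (-6800) + 0.8 × 13800 = -1360 + 11040 = 9680
Overall = 0.68 × 17824 + 0.32 × 9680 = 12120.32 + 3097.6 = 15217.92

$15,217.92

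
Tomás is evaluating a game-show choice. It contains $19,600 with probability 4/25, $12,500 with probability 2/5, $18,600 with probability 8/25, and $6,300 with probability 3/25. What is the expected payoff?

$14,844

EV = 4/25 × 19600 + 2/5 × 12500 + 8/25 × 18600 + 3/25 × 6300 = 3136 + 5000 + 5952 + 756 = 14844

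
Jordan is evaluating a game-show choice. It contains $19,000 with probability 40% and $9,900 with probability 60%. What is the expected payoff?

$13,540

EV = 0.4 × 19000 + 0.6 × 9900 = 7600 + 5940 = 13540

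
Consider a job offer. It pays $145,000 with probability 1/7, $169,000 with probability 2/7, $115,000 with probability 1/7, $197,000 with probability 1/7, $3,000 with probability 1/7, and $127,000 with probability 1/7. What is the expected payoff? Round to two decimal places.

EV = 1/7 × 145000 + 2/7 × 169000 + 1/7 × 115000 + 1/7 × 197000 + 1/7 × 3000 + 1/7 × 127000 = 20714.2857 + 48285.7143 + 16428.5714 + 28142.8571 + 428.5714 + 18142.8571 = 132142.8571

$132,142.86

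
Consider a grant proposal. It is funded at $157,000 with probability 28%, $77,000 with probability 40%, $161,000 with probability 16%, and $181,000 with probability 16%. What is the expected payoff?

EV = 0.28 × 157000 + 0.4 × 77000 + 0.16 × 161000 + 0.16 × 181000 = 43960 + 30800 + 25760 + 28960 = 129480

$129,480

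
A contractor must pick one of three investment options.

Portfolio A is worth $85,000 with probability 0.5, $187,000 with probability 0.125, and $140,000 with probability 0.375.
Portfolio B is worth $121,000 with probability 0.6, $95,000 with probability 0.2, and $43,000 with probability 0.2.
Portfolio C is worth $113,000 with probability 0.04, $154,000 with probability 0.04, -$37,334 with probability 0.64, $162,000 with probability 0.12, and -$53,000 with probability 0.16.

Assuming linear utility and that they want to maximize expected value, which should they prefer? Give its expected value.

Portfolio A ($118,375)

Portfolio A = 0.5 × 85000 + 0.125 × 187000 + 0.375 × 140000 = 42500 + 23375 + 52500 = 118375
Portfolio B = 0.6 × 121000 + 0.2 × 95000 + 0.2 × 43000 = 72600 + 19000 + 8600 = 100200
Portfolio C = 0.04 × 113000 + 0.04 × 154000 + 0.64 × (-37334) + 0.12 × 162000 + 0.16 × (-53000) = 4520 + 6160 − 23893.76 + 19440 − 8480 = -2253.76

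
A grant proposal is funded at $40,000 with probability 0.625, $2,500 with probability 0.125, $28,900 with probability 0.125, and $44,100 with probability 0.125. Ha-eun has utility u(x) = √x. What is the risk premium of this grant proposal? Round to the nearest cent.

E[u] = 0.625·√40000 + 0.125·√2500 + 0.125·√28900 + 0.125·√44100 = 0.625·200 + 0.125·50 + 0.125·170 + 0.125·210 = 178.75
CE = (178.75)² = 31951.5625
Risk premium = EV − CE = 34437.5 − 31951.5625 = 2485.9375

$2,485.94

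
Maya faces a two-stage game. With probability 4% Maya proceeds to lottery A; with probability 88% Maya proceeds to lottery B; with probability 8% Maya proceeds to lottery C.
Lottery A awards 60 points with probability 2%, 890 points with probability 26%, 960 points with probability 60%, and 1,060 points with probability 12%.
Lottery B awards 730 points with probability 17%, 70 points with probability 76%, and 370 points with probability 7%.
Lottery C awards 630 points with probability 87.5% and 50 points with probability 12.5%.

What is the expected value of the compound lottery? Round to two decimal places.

260.85 points

EV(A) = 0.02 × 60 + 0.26 × 890 + 0.6 × 960 + 0.12 × 1060 = 1.2 + 231.4 + 576 + 127.2 = 935.8
EV(B) = 0.17 × 730 + 0.76 × 70 + 0.07 × 370 = 124.1 + 53.2 + 25.9 = 203.2
EV(C) = 0.875 × 630 + 0.125 × 50 = 551.25 + 6.25 = 557.5
Overall = 0.04 × 935.8 + 0.88 × 203.2 + 0.08 × 557.5 = 37.432 + 178.816 + 44.6 = 260.848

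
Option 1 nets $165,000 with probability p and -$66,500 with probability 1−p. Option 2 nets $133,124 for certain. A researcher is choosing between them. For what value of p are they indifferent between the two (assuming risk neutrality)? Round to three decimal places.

p·165000 + (1−p)·(-66500) = 133124
231500p − 66500 = 133124
p = (133124 + 66500) / 231500

p = 0.862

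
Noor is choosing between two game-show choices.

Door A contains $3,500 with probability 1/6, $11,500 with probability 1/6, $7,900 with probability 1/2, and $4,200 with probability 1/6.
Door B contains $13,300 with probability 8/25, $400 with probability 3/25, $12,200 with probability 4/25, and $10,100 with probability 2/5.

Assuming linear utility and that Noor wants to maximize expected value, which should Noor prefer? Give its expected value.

Door B ($10,296)

Door A = 1/6 × 3500 + 1/6 × 11500 + 1/2 × 7900 + 1/6 × 4200 = 583.3333 + 1916.6667 + 3950 + 700 = 7150
Door B = 8/25 × 13300 + 3/25 × 400 + 4/25 × 12200 + 2/5 × 10100 = 4256 + 48 + 1952 + 4040 = 10296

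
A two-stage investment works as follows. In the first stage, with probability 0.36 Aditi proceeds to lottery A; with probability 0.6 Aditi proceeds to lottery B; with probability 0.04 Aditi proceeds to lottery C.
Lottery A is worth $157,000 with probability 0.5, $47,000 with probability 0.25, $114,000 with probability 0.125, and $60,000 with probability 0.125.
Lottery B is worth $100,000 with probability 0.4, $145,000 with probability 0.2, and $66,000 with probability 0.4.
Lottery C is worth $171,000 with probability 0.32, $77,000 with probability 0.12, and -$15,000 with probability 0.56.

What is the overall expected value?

$99,782.40

EV(A) = 0.5 × 157000 + 0.25 × 47000 + 0.125 × 114000 + 0.125 × 60000 = 78500 + 11750 + 14250 + 7500 = 112000
EV(B) = 0.4 × 100000 + 0.2 × 145000 + 0.4 × 66000 = 40000 + 29000 + 26400 = 95400
EV(C) = 0.32 × 171000 + 0.12 × 77000 + 0.56 × (-15000) = 54720 + 9240 − 8400 = 55560
Overall = 0.36 × 112000 + 0.6 × 95400 + 0.04 × 55560 = 40320 + 57240 + 2222.4 = 99782.4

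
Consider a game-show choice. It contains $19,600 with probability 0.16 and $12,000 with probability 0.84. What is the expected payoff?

$13,216

EV = 0.16 × 19600 + 0.84 × 12000 = 3136 + 10080 = 13216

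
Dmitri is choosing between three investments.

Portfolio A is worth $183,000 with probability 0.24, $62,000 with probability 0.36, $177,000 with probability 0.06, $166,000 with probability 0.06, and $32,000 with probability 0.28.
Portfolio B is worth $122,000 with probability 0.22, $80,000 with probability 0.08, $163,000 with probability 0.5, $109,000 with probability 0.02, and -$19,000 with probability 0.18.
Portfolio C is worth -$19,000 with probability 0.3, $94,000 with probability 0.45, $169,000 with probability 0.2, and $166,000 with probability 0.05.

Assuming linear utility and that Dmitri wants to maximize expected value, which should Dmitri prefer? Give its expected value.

Portfolio A = 0.24 × 183000 + 0.36 × 62000 + 0.06 × 177000 + 0.06 × 166000 + 0.28 × 32000 = 43920 + 22320 + 10620 + 9960 + 8960 = 95780
Portfolio B = 0.22 × 122000 + 0.08 × 80000 + 0.5 × 163000 + 0.02 × 109000 + 0.18 × (-19000) = 26840 + 6400 + 81500 + 2180 − 3420 = 113500
Portfolio C = 0.3 × (-19000) + 0.45 × 94000 + 0.2 × 169000 + 0.05 × 166000 = -5700 + 42300 + 33800 + 8300 = 78700

Portfolio B ($113,500)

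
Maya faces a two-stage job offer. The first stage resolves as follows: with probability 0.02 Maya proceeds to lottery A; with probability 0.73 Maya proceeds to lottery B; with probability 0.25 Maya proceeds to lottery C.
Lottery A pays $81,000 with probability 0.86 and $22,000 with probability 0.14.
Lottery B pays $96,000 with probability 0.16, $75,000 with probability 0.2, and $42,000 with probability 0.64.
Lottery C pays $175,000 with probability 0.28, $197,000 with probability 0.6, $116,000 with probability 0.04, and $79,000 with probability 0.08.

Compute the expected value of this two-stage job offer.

$87,780

EV(A) = 0.86 × 81000 + 0.14 × 22000 = 69660 + 3080 = 72740
EV(B) = 0.16 × 96000 + 0.2 × 75000 + 0.64 × 42000 = 15360 + 15000 + 26880 = 57240
EV(C) = 0.28 × 175000 + 0.6 × 197000 + 0.04 × 116000 + 0.08 × 79000 = 49000 + 118200 + 4640 + 6320 = 178160
Overall = 0.02 × 72740 + 0.73 × 57240 + 0.25 × 178160 = 1454.8 + 41785.2 + 44540 = 87780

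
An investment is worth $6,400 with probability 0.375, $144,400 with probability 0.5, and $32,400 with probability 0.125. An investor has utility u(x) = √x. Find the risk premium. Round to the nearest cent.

E[u] = 0.375·√6400 + 0.5·√144400 + 0.125·√32400 = 0.375·80 + 0.5·380 + 0.125·180 = 242.5
CE = (242.5)² = 58806.25
Risk premium = EV − CE = 78650 − 58806.25 = 19843.75

$19,843.75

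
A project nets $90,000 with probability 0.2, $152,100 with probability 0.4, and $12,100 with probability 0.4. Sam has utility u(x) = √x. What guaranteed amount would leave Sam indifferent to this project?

$67,600

E[u] = 0.2·√90000 + 0.4·√152100 + 0.4·√12100 = 0.2·300 + 0.4·390 + 0.4·110 = 260
CE = (260)² = 67600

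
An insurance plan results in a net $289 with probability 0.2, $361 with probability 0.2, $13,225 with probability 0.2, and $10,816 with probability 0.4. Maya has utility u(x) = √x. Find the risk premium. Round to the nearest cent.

$1,946.16

E[u] = 0.2·√289 + 0.2·√361 + 0.2·√13225 + 0.4·√10816 = 0.2·17 + 0.2·19 + 0.2·115 + 0.4·104 = 71.8
CE = (71.8)² = 5155.24
Risk premium = EV − CE = 7101.4 − 5155.24 = 1946.16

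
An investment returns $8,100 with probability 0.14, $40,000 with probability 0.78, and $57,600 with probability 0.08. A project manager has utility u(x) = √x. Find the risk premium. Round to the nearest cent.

E[u] = 0.14·√8100 + 0.78·√40000 + 0.08·√57600 = 0.14·90 + 0.78·200 + 0.08·240 = 187.8
CE = (187.8)² = 35268.84
Risk premium = EV − CE = 36942 − 35268.84 = 1673.16

$1,673.16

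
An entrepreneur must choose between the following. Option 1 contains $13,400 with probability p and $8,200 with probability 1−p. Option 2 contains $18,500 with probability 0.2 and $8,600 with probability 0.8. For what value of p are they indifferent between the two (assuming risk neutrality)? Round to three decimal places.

p = 0.458

EV(Option 2) = 0.2 × 18500 + 0.8 × 8600 = 3700 + 6880 = 10580
p·13400 + (1−p)·8200 = 10580
5200p + 8200 = 10580
p = (10580 − 8200) / 5200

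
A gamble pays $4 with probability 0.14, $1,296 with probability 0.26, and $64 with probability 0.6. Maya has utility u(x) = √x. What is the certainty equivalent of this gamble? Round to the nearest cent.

E[u] = 0.14·√4 + 0.26·√1296 + 0.6·√64 = 0.14·2 + 0.26·36 + 0.6·8 = 14.44
CE = (14.44)² = 208.5136

$208.51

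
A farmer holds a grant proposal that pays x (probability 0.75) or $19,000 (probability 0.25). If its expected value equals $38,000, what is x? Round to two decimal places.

x = $44,333.33

0.75·x + 0.25·19000 = 38000
0.75·x = 38000 − 4750 = 33250
x = 33250 / 0.75 = 44333.3333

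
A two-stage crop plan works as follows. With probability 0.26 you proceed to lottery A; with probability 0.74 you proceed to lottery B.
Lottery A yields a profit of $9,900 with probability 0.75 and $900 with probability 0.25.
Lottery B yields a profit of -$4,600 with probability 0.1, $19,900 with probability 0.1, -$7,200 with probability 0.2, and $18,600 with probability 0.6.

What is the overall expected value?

EV(A) = 0.75 × 9900 + 0.25 × 900 = 7425 + 225 = 7650
EV(B) = 0.1 × (-4600) + 0.1 × 19900 + 0.2 × (-7200) + 0.6 × 18600 = -460 + 1990 − 1440 + 11160 = 11250
Overall = 0.26 × 7650 + 0.74 × 11250 = 1989 + 8325 = 10314

$10,314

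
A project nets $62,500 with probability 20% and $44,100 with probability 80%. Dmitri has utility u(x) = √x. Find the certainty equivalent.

$47,524

E[u] = 0.2·√62500 + 0.8·√44100 = 0.2·250 + 0.8·210 = 218
CE = (218)² = 47524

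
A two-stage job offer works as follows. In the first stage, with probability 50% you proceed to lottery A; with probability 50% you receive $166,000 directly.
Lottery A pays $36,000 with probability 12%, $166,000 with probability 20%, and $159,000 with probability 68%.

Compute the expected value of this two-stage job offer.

EV(A) = 0.12 × 36000 + 0.2 × 166000 + 0.68 × 159000 = 4320 + 33200 + 108120 = 145640
Branch B: 166000 (certain)
Overall = 0.5 × 145640 + 0.5 × 166000 = 72820 + 83000 = 155820

$155,820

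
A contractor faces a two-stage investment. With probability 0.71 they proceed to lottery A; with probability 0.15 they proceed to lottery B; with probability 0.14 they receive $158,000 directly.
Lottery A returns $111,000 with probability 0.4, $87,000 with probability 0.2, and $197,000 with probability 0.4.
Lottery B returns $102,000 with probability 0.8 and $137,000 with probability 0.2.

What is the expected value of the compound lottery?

EV(A) = 0.4 × 111000 + 0.2 × 87000 + 0.4 × 197000 = 44400 + 17400 + 78800 = 140600
EV(B) = 0.8 × 102000 + 0.2 × 137000 = 81600 + 27400 = 109000
Branch C: 158000 (certain)
Overall = 0.71 × 140600 + 0.15 × 109000 + 0.14 × 158000 = 99826 + 16350 + 22120 = 138296

$138,296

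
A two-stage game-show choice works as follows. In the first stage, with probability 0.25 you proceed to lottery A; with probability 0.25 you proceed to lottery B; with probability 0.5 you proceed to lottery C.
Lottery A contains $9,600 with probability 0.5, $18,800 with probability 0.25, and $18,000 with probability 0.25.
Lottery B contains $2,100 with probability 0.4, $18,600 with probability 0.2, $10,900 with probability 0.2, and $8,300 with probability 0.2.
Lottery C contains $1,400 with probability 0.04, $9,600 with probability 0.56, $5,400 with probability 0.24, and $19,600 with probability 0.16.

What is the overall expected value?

EV(A) = 0.5 × 9600 + 0.25 × 18800 + 0.25 × 18000 = 4800 + 4700 + 4500 = 14000
EV(B) = 0.4 × 2100 + 0.2 × 18600 + 0.2 × 10900 + 0.2 × 8300 = 840 + 3720 + 2180 + 1660 = 8400
EV(C) = 0.04 × 1400 + 0.56 × 9600 + 0.24 × 5400 + 0.16 × 19600 = 56 + 5376 + 1296 + 3136 = 9864
Overall = 0.25 × 14000 + 0.25 × 8400 + 0.5 × 9864 = 3500 + 2100 + 4932 = 10532

$10,532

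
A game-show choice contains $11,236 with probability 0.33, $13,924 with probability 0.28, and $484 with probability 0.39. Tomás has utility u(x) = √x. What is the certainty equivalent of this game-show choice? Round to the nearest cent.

E[u] = 0.33·√11236 + 0.28·√13924 + 0.39·√484 = 0.33·106 + 0.28·118 + 0.39·22 = 76.6
CE = (76.6)² = 5867.56

$5,867.56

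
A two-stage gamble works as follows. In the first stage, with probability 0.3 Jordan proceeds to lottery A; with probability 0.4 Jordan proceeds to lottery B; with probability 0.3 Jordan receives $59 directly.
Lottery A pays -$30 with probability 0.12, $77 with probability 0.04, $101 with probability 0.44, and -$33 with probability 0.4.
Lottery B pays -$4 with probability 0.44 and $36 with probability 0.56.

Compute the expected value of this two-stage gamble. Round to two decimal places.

$34.28

EV(A) = 0.12 × (-30) + 0.04 × 77 + 0.44 × 101 + 0.4 × (-33) = -3.6 + 3.08 + 44.44 − 13.2 = 30.72
EV(B) = 0.44 × (-4) + 0.56 × 36 = -1.76 + 20.16 = 18.4
Branch C: 59 (certain)
Overall = 0.3 × 30.72 + 0.4 × 18.4 + 0.3 × 59 = 9.216 + 7.36 + 17.7 = 34.276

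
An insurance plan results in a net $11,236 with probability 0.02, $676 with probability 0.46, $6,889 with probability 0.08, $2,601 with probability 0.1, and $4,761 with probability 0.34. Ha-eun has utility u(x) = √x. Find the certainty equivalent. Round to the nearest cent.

$2,428.52

E[u] = 0.02·√11236 + 0.46·√676 + 0.08·√6889 + 0.1·√2601 + 0.34·√4761 = 0.02·106 + 0.46·26 + 0.08·83 + 0.1·51 + 0.34·69 = 49.28
CE = (49.28)² = 2428.5184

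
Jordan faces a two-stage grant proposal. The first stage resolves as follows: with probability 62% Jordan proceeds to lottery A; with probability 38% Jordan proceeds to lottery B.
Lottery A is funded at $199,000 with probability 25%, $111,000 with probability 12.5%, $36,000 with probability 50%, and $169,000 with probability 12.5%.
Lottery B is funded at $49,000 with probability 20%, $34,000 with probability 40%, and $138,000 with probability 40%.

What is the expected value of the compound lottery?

$93,573

EV(A) = 0.25 × 199000 + 0.125 × 111000 + 0.5 × 36000 + 0.125 × 169000 = 49750 + 13875 + 18000 + 21125 = 102750
EV(B) = 0.2 × 49000 + 0.4 × 34000 + 0.4 × 138000 = 9800 + 13600 + 55200 = 78600
Overall = 0.62 × 102750 + 0.38 × 78600 = 63705 + 29868 = 93573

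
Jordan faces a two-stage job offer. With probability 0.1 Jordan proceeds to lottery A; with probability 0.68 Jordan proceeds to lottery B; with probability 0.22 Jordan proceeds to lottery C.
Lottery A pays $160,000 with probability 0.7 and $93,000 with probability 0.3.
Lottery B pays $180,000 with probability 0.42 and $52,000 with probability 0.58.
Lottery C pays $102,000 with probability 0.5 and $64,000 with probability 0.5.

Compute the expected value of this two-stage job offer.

EV(A) = 0.7 × 160000 + 0.3 × 93000 = 112000 + 27900 = 139900
EV(B) = 0.42 × 180000 + 0.58 × 52000 = 75600 + 30160 = 105760
EV(C) = 0.5 × 102000 + 0.5 × 64000 = 51000 + 32000 = 83000
Overall = 0.1 × 139900 + 0.68 × 105760 + 0.22 × 83000 = 13990 + 71916.8 + 18260 = 104166.8

$104,166.80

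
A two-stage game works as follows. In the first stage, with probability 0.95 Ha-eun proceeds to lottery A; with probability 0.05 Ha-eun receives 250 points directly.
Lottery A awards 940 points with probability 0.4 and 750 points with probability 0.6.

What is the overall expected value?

797.2 points

EV(A) = 0.4 × 940 + 0.6 × 750 = 376 + 450 = 826
Branch B: 250 (certain)
Overall = 0.95 × 826 + 0.05 × 250 = 784.7 + 12.5 = 797.2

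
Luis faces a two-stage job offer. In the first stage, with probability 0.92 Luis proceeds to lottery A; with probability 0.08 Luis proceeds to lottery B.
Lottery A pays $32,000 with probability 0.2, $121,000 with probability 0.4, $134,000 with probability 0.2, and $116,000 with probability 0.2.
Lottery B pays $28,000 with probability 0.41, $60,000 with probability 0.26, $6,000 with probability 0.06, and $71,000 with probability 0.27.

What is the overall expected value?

$100,144.80

EV(A) = 0.2 × 32000 + 0.4 × 121000 + 0.2 × 134000 + 0.2 × 116000 = 6400 + 48400 + 26800 + 23200 = 104800
EV(B) = 0.41 × 28000 + 0.26 × 60000 + 0.06 × 6000 + 0.27 × 71000 = 11480 + 15600 + 360 + 19170 = 46610
Overall = 0.92 × 104800 + 0.08 × 46610 = 96416 + 3728.8 = 100144.8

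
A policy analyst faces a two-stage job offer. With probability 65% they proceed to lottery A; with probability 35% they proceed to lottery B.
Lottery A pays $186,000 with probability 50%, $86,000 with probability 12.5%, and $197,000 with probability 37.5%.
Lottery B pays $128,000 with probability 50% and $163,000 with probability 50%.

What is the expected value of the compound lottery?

EV(A) = 0.5 × 186000 + 0.125 × 86000 + 0.375 × 197000 = 93000 + 10750 + 73875 = 177625
EV(B) = 0.5 × 128000 + 0.5 × 163000 = 64000 + 81500 = 145500
Overall = 0.65 × 177625 + 0.35 × 145500 = 115456.25 + 50925 = 166381.25

$166,381.25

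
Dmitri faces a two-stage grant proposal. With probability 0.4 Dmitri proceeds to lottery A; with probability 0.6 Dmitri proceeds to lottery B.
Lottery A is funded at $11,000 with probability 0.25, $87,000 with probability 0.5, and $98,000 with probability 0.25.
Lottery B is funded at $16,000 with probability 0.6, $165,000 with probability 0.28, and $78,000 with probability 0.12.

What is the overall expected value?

$67,396

EV(A) = 0.25 × 11000 + 0.5 × 87000 + 0.25 × 98000 = 2750 + 43500 + 24500 = 70750
EV(B) = 0.6 × 16000 + 0.28 × 165000 + 0.12 × 78000 = 9600 + 46200 + 9360 = 65160
Overall = 0.4 × 70750 + 0.6 × 65160 = 28300 + 39096 = 67396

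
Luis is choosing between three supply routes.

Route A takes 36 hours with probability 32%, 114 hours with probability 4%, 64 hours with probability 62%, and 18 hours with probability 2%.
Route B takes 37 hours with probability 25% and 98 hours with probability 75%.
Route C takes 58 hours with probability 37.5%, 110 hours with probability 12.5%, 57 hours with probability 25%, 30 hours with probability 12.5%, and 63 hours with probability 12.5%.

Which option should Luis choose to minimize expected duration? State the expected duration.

Route A = 0.32 × 36 + 0.04 × 114 + 0.62 × 64 + 0.02 × 18 = 11.52 + 4.56 + 39.68 + 0.36 = 56.12
Route B = 0.25 × 37 + 0.75 × 98 = 9.25 + 73.5 = 82.75
Route C = 0.375 × 58 + 0.125 × 110 + 0.25 × 57 + 0.125 × 30 + 0.125 × 63 = 21.75 + 13.75 + 14.25 + 3.75 + 7.875 = 61.375

Route A (56.12 hours)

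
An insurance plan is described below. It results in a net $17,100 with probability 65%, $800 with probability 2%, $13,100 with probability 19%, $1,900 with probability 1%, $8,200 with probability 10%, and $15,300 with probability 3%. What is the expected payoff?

$14,918

EV = 0.65 × 17100 + 0.02 × 800 + 0.19 × 13100 + 0.01 × 1900 + 0.1 × 8200 + 0.03 × 15300 = 11115 + 16 + 2489 + 19 + 820 + 459 = 14918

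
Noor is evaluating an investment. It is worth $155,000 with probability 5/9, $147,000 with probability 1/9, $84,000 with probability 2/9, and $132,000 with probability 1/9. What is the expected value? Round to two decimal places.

$135,777.78

EV = 5/9 × 155000 + 1/9 × 147000 + 2/9 × 84000 + 1/9 × 132000 = 86111.1111 + 16333.3333 + 18666.6667 + 14666.6667 = 135777.7778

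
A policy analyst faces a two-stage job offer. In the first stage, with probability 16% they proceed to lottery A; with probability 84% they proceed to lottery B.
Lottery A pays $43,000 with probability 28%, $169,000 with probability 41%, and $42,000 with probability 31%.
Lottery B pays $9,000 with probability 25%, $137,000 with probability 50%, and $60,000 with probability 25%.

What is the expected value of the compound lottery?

EV(A) = 0.28 × 43000 + 0.41 × 169000 + 0.31 × 42000 = 12040 + 69290 + 13020 = 94350
EV(B) = 0.25 × 9000 + 0.5 × 137000 + 0.25 × 60000 = 2250 + 68500 + 15000 = 85750
Overall = 0.16 × 94350 + 0.84 × 85750 = 15096 + 72030 = 87126

$87,126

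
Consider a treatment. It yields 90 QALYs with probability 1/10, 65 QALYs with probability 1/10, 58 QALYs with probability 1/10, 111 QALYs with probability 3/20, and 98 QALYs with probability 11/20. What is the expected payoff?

EV = 1/10 × 90 + 1/10 × 65 + 1/10 × 58 + 3/20 × 111 + 11/20 × 98 = 9 + 6.5 + 5.8 + 16.65 + 53.9 = 91.85

91.85 QALYs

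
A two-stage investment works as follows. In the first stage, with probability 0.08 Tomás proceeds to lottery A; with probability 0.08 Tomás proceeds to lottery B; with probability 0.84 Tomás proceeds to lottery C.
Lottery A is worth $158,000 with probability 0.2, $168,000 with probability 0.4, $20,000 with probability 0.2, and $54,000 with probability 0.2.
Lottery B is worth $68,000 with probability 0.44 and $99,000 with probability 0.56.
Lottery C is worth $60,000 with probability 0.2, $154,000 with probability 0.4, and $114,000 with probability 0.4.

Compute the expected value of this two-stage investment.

EV(A) = 0.2 × 158000 + 0.4 × 168000 + 0.2 × 20000 + 0.2 × 54000 = 31600 + 67200 + 4000 + 10800 = 113600
EV(B) = 0.44 × 68000 + 0.56 × 99000 = 29920 + 55440 = 85360
EV(C) = 0.2 × 60000 + 0.4 × 154000 + 0.4 × 114000 = 12000 + 61600 + 45600 = 119200
Overall = 0.08 × 113600 + 0.08 × 85360 + 0.84 × 119200 = 9088 + 6828.8 + 100128 = 116044.8

$116,044.80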